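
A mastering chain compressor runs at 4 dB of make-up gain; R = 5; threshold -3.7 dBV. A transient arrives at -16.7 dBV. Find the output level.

-16.7 dBV is 13 dB below the -3.7 dBV threshold, so no gain reduction is applied.
Make-up gain adds 4 dB: -16.7 + 4 = -12.7 dBV.

-12.7 dBV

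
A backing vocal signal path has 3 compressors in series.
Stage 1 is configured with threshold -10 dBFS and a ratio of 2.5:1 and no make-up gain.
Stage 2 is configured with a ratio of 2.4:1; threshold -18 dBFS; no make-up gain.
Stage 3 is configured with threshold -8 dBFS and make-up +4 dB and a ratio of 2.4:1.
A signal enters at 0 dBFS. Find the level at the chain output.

Stage 1: 0 dBFS is 10 dB over -10 dBFS; at 2.5:1 that becomes 4 dB over, giving -6 dBFS.
Stage 2: -6 dBFS is 12 dB over -18 dBFS; at 2.4:1 that becomes 5 dB over, giving -13 dBFS.
Stage 3: below threshold (-13 ≤ -8); passes unchanged; make-up brings it to -9 dBFS.

-9 dBFS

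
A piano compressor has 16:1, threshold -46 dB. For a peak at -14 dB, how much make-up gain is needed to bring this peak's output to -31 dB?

13 dB

Without make-up, output = threshold + overshoot/16 = -46 + 2 = -44 dB.
Gap to target: 13 dB.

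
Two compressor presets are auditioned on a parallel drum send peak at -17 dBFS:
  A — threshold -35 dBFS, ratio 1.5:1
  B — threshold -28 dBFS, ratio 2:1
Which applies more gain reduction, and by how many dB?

A, by 0.5 dB

A: overshoot 18 dB → output overshoot 12 dB → GR 6 dB.
B: overshoot 11 dB → output overshoot 5.5 dB → GR 5.5 dB.
A applies 0.5 dB more gain reduction.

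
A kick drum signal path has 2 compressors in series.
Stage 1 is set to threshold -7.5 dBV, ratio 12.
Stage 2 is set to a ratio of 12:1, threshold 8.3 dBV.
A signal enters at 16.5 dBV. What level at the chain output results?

Stage 1: 16.5 dBV is 24 dB over -7.5 dBV; at 12:1 that becomes 2 dB over, giving -5.5 dBV.
Stage 2: below threshold (-5.5 ≤ 8.3); passes unchanged; output -5.5 dBV.

-5.5 dBV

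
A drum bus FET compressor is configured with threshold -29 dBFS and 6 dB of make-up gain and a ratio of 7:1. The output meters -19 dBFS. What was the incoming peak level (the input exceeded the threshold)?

Remove make-up: -19 − 6 = -25 dBFS.
That's 4 dB above the -29 dBFS threshold.
Input overshoot = R × output overshoot = 28 dB → input = -29 + 28 = -1 dBFS.

-1 dBFS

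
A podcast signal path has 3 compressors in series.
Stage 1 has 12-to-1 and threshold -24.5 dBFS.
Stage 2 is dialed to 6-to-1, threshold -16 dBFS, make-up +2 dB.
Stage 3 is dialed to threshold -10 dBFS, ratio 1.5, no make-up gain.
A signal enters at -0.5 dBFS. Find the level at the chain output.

Stage 1: 24 dB above -24.5 dBFS, reduced 12:1 to 2 dB above → -22.5 dBFS.
Stage 2: -22.5 dBFS is at or below the -16 dBFS threshold — no compression; make-up brings it to -20.5 dBFS.
Stage 3: -20.5 dBFS is at or below the -10 dBFS threshold — no compression; output -20.5 dBFS.

-20.5 dBFS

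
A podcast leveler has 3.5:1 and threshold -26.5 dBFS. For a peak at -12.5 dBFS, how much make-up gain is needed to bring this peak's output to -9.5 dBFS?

13 dB

Overshoot 14 dB → 14/3.5 = 4 dB after compression, so the compressed level is -26.5 + 4 = -22.5 dBFS.
Make-up = target − compressed = -9.5 − (-22.5) = 13 dB.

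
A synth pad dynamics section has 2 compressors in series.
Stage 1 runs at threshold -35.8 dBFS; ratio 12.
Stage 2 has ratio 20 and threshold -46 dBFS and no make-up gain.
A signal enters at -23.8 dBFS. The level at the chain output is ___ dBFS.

Stage 1: 12 dB above -35.8 dBFS, reduced 12:1 to 1 dB above → -34.8 dBFS.
Stage 2: -34.8 dBFS is 11.2 dB over -46 dBFS; at 20:1 that becomes 0.56 dB over, giving -45.44 dBFS.

-45.44 dBFS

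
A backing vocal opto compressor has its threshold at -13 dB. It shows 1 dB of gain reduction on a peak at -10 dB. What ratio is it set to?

1.5:1

Input overshoot = -10 − (-13) = 3 dB.
Output overshoot = 3 − 1 = 2 dB.
Ratio = input overshoot / output overshoot = 3 / 2 = 1.5.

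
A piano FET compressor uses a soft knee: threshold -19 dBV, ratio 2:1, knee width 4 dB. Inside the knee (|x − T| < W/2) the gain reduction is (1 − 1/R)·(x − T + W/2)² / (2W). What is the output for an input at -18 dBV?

x − T + W/2 = -18 − (-19) + 2 = 3.
GR = (1 − 1/2) × 3² / 8 = 0.5 × 9 / 8 = 0.5625 dB.
Output = -18 − 0.5625 = -18.5625 dBV.

-18.5625 dBV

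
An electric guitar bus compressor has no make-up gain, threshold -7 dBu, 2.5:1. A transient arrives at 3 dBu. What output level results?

-3 dBu

Overshoot: 3 − (-7) = 10 dB.
2.5:1 compression reduces that to 10/2.5 = 4 dB over.
That puts the output at -3 dBu.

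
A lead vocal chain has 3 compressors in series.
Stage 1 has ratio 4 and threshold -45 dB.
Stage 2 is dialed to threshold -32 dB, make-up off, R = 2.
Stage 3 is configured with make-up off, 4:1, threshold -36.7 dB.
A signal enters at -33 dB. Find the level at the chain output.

-42 dB

Stage 1: -33 dB is 12 dB over -45 dB; at 4:1 that becomes 3 dB over, giving -42 dB.
Stage 2: below threshold (-42 ≤ -32); passes unchanged; output -42 dB.
Stage 3: -42 dB is at or below the -36.7 dB threshold — no compression; output -42 dB.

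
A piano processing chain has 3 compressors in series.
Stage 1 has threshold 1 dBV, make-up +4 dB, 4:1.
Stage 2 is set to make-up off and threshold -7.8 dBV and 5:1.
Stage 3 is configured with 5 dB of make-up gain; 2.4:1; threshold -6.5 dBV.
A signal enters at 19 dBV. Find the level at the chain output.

-0.6 dBV

Stage 1: overshoot 18 dB → 18/4 = 4.5 dB → 5.5 dBV; +4 dB make-up → 9.5 dBV.
Stage 2: overshoot 17.3 dB → 17.3/5 = 3.46 dB → -4.34 dBV.
Stage 3: overshoot 2.16 dB → 2.16/2.4 = 0.9 dB → -5.6 dBV; +5 dB make-up → -0.6 dBV.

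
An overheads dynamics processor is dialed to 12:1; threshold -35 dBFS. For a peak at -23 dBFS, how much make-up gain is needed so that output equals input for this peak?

11 dB

The peak compresses to -35 + 12/12 = -34 dBFS.
To reach -23 dBFS requires -23 − (-34) = 11 dB of make-up.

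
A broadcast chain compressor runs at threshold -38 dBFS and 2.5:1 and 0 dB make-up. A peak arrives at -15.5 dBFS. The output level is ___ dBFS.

The input is 22.5 dB above the -38 dBFS threshold.
2.5:1 compression reduces that to 22.5/2.5 = 9 dB over.
So the level is -38 + 9 = -29 dBFS.

-29 dBFS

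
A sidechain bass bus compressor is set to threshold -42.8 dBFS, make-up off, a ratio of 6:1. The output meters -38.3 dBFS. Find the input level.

That's 4.5 dB above the -42.8 dBFS threshold.
Before 6:1 compression the overshoot was 4.5 × 6 = 27 dB, so input = -42.8 + 27 = -15.8 dBFS.

-15.8 dBFS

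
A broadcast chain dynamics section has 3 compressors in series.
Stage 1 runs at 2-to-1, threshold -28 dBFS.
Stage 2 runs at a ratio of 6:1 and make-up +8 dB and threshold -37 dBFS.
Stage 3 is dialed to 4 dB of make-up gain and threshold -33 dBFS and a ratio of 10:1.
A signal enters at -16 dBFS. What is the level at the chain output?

-28.35 dBFS

Stage 1: 12 dB above -28 dBFS, reduced 2:1 to 6 dB above → -22 dBFS.
Stage 2: -22 dBFS is 15 dB over -37 dBFS; at 6:1 that becomes 2.5 dB over, giving -34.5 dBFS; +8 dB make-up → -26.5 dBFS.
Stage 3: -26.5 dBFS is 6.5 dB over -33 dBFS; at 10:1 that becomes 0.65 dB over, giving -32.35 dBFS; +4 dB make-up → -28.35 dBFS.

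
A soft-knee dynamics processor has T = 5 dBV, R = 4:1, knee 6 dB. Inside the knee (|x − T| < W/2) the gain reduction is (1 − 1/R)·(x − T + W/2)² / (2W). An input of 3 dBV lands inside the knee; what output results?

2.9375 dBV

x − T + W/2 = 3 − 5 + 3 = 1.
GR = (1 − 1/4) × 1² / 12 = 0.75 × 1 / 12 = 0.0625 dB.
Output = 3 − 0.0625 = 2.9375 dBV.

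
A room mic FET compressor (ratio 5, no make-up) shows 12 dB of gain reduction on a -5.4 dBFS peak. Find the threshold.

-20.4 dBFS

Gain reduction = -5.4 − (-17.4) = 12 dB; output overshoot = GR / (R − 1) = 12 / 4 = 3 dB.
Threshold = output − output overshoot = -17.4 − 3 = -20.4 dBFS.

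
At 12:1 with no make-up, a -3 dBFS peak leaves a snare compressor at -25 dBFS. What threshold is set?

Input is 24 dB above T (since output overshoot × R = input overshoot: (-25 − T)·12 = -3 − T gives T = -27 dBFS).
Check: -27 + (-3 − (-27))/12 = -27 + 2 = -25 dBFS. ✓

-27 dBFS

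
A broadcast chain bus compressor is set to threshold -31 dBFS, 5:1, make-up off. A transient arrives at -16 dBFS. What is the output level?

The input is 15 dB above the -31 dBFS threshold.
5:1 compression reduces that to 15/5 = 3 dB over.
Output = -31 + 3 = -28 dBFS.

-28 dBFS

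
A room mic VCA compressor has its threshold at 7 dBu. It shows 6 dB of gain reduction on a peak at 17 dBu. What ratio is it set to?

Input overshoot = 17 − 7 = 10 dB.
Output overshoot = 10 − 6 = 4 dB.
Ratio = input overshoot / output overshoot = 10 / 4 = 2.5.

2.5:1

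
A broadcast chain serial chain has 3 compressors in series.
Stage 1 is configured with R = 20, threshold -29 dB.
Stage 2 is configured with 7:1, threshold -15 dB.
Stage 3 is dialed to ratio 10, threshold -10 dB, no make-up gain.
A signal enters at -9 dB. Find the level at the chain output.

Stage 1: 20 dB above -29 dB, reduced 20:1 to 1 dB above → -28 dB.
Stage 2: below threshold (-28 ≤ -15); passes unchanged; output -28 dB.
Stage 3: below threshold (-28 ≤ -10); passes unchanged; output -28 dB.

-28 dB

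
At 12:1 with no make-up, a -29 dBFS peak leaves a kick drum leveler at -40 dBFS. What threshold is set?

Let T be the threshold. Output overshoot = (input overshoot)/R, so -40 − T = (-29 − T)/12.
12·(-40 − T) = -29 − T → 11·T = -480 − (-29) = -451.
T = -451/11 = -41 dBFS.

-41 dBFS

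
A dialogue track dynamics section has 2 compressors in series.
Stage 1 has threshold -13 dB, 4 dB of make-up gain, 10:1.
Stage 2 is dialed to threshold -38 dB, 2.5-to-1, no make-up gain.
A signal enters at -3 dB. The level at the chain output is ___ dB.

-26 dB

Stage 1: -3 dB is 10 dB over -13 dB; at 10:1 that becomes 1 dB over, giving -12 dB; +4 dB make-up → -8 dB.
Stage 2: -8 dB is 30 dB over -38 dB; at 2.5:1 that becomes 12 dB over, giving -26 dB.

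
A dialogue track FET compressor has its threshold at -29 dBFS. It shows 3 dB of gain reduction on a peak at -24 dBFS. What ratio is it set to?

Input overshoot = -24 − (-29) = 5 dB.
Output overshoot = 5 − 3 = 2 dB.
Ratio = input overshoot / output overshoot = 5 / 2 = 2.5.

2.5:1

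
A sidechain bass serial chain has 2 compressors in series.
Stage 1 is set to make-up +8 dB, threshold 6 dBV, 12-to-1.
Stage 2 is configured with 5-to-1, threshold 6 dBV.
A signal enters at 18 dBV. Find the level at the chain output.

7.8 dBV

Stage 1: 18 dBV is 12 dB over 6 dBV; at 12:1 that becomes 1 dB over, giving 7 dBV; +8 dB make-up → 15 dBV.
Stage 2: 15 dBV is 9 dB over 6 dBV; at 5:1 that becomes 1.8 dB over, giving 7.8 dBV.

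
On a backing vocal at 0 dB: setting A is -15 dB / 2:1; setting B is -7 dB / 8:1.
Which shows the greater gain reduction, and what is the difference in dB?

A, by 1.375 dB

A: 15 dB over, compressed to 7.5 dB over, so 7.5 dB of GR.
B: 7 dB over, compressed to 0.875 dB over, so 6.125 dB of GR.
Difference: 1.375 dB in favour of A.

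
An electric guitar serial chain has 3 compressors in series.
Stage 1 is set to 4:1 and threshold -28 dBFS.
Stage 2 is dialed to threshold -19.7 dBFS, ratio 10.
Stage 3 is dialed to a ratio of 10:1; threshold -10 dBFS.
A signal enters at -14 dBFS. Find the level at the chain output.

-24.5 dBFS

Stage 1: -14 dBFS is 14 dB over -28 dBFS; at 4:1 that becomes 3.5 dB over, giving -24.5 dBFS.
Stage 2: -24.5 dBFS ≤ -19.7 dBFS, so stage 2 doesn't engage; output -24.5 dBFS.
Stage 3: -24.5 dBFS is at or below the -10 dBFS threshold — no compression; output -24.5 dBFS.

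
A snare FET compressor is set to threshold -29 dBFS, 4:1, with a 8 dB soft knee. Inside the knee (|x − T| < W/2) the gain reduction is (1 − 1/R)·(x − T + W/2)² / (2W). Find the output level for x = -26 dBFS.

x − T + W/2 = -26 − (-29) + 4 = 7.
GR = (1 − 1/4) × 7² / 16 = 0.75 × 49 / 16 = 2.296875 dB.
Output = -26 − 2.296875 = -28.296875 dBFS.

-28.296875 dBFS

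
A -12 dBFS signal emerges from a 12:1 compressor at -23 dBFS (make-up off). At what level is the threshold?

-24 dBFS

Input is 12 dB above T (since output overshoot × R = input overshoot: (-23 − T)·12 = -12 − T gives T = -24 dBFS).
Check: -24 + (-12 − (-24))/12 = -24 + 1 = -23 dBFS. ✓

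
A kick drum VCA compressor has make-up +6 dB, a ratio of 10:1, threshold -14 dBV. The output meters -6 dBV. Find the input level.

6 dBV

Remove make-up: -6 − 6 = -12 dBV.
That's 2 dB above the -14 dBV threshold.
Before 10:1 compression the overshoot was 2 × 10 = 20 dB, so input = -14 + 20 = 6 dBV.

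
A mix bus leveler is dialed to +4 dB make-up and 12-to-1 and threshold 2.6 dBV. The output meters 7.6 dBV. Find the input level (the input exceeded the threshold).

14.6 dBV

Before make-up, the level was 7.6 − 4 = 3.6 dBV.
That's 1 dB above the 2.6 dBV threshold.
Before 12:1 compression the overshoot was 1 × 12 = 12 dB, so input = 2.6 + 12 = 14.6 dBV.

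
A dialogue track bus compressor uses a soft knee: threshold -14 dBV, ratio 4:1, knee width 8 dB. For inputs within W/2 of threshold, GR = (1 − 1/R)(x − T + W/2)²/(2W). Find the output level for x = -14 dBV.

x − T + W/2 = -14 − (-14) + 4 = 4.
GR = (1 − 1/4) × 4² / 16 = 0.75 × 16 / 16 = 0.75 dB.
Output = -14 − 0.75 = -14.75 dBV.

-14.75 dBV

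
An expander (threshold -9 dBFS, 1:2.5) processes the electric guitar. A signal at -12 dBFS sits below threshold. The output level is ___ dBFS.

-16.5 dBFS

The input is 3 dB below the -9 dBFS threshold.
A 1:2.5 expander multiplies undershoot by 2.5: 3 × 2.5 = 7.5 dB below threshold.
Output = -9 − 7.5 = -16.5 dBFS.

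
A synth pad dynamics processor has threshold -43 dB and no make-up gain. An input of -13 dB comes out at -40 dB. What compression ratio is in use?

Input overshoot = -13 − (-43) = 30 dB; output overshoot = -40 − (-43) = 3 dB.
Ratio = 30 / 3 = 10.

10:1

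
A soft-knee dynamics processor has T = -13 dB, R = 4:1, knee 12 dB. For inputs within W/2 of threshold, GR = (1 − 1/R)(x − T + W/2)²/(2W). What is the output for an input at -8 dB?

-11.78125 dB

x − T + W/2 = -8 − (-13) + 6 = 11.
GR = (1 − 1/4) × 11² / 24 = 0.75 × 121 / 24 = 3.78125 dB.
Output = -8 − 3.78125 = -11.78125 dB.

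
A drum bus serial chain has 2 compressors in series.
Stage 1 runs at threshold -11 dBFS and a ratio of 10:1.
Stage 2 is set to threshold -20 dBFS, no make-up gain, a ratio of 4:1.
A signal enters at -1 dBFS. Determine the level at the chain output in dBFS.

-17.5 dBFS

Stage 1: -1 dBFS is 10 dB over -11 dBFS; at 10:1 that becomes 1 dB over, giving -10 dBFS.
Stage 2: -10 dBFS is 10 dB over -20 dBFS; at 4:1 that becomes 2.5 dB over, giving -17.5 dBFS.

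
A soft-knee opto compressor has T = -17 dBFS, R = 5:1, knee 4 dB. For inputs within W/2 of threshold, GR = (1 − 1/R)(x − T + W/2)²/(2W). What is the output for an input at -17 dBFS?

-17.4 dBFS

x − T + W/2 = -17 − (-17) + 2 = 2.
GR = (1 − 1/5) × 2² / 8 = 0.8 × 4 / 8 = 0.4 dB.
Output = -17 − 0.4 = -17.4 dBFS.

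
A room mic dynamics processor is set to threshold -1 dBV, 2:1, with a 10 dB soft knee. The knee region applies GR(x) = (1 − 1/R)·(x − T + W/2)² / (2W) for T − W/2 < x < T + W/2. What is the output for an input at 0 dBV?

-0.9 dBV

x − T + W/2 = 0 − (-1) + 5 = 6.
GR = (1 − 1/2) × 6² / 20 = 0.5 × 36 / 20 = 0.9 dB.
Output = 0 − 0.9 = -0.9 dBV.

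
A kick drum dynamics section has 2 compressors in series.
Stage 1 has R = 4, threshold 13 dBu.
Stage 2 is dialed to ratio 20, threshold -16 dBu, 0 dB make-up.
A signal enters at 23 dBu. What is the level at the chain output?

-14.425 dBu

Stage 1: 10 dB above 13 dBu, reduced 4:1 to 2.5 dB above → 15.5 dBu.
Stage 2: overshoot 31.5 dB → 31.5/20 = 1.575 dB → -14.425 dBu.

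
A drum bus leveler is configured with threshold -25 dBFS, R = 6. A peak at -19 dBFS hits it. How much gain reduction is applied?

Overshoot = -19 − (-25) = 6 dB.
After 6:1 compression the overshoot becomes 6/6 = 1 dB.
Gain reduction = 6 − 1 = 5 dB.

5 dB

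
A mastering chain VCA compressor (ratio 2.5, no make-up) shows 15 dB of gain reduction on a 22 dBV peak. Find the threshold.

Input is 25 dB above T (since output overshoot × R = input overshoot: (7 − T)·2.5 = 22 − T gives T = -3 dBV).
Check: -3 + (22 − (-3))/2.5 = -3 + 10 = 7 dBV. ✓

-3 dBV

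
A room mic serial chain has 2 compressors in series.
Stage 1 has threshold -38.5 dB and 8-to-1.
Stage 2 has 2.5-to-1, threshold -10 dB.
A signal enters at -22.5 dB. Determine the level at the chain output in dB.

-36.5 dB

Stage 1: -22.5 dB is 16 dB over -38.5 dB; at 8:1 that becomes 2 dB over, giving -36.5 dB.
Stage 2: -36.5 dB is at or below the -10 dB threshold — no compression; output -36.5 dB.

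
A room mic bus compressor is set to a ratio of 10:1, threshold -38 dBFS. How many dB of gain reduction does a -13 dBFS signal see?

Overshoot = -13 − (-38) = 25 dB.
After 10:1 compression the overshoot becomes 25/10 = 2.5 dB.
GR = overshoot in − overshoot out = 25 − 2.5 = 22.5 dB.

22.5 dB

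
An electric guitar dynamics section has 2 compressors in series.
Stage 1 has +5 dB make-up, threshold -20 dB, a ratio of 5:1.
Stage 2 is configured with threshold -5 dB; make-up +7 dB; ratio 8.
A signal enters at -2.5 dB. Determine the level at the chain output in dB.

-4.5 dB

Stage 1: 17.5 dB above -20 dB, reduced 5:1 to 3.5 dB above → -16.5 dB; +5 dB make-up → -11.5 dB.
Stage 2: below threshold (-11.5 ≤ -5); passes unchanged; make-up brings it to -4.5 dB.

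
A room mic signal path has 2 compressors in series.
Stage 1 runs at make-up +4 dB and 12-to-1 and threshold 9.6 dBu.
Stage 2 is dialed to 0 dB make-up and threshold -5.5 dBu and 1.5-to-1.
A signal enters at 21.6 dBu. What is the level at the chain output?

Stage 1: 12 dB above 9.6 dBu, reduced 12:1 to 1 dB above → 10.6 dBu; +4 dB make-up → 14.6 dBu.
Stage 2: 20.1 dB above -5.5 dBu, reduced 1.5:1 to 13.4 dB above → 7.9 dBu.

7.9 dBu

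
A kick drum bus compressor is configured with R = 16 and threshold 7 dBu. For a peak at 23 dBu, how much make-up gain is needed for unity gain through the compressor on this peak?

The peak compresses to 7 + 16/16 = 8 dBu.
To reach 23 dBu requires 23 − 8 = 15 dB of make-up.

15 dB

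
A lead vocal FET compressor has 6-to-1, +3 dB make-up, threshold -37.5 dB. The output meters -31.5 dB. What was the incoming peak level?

Remove make-up: -31.5 − 3 = -34.5 dB.
The compressed level sits -34.5 − (-37.5) = 3 dB over threshold.
Before 6:1 compression the overshoot was 3 × 6 = 18 dB, so input = -37.5 + 18 = -19.5 dB.

-19.5 dB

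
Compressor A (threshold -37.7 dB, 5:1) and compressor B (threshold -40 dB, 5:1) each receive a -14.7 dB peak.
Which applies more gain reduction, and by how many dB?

B, by 1.84 dB

A: overshoot 23 dB → output overshoot 4.6 dB → GR 18.4 dB.
B: overshoot 25.3 dB → output overshoot 5.06 dB → GR 20.24 dB.
B applies 1.84 dB more gain reduction.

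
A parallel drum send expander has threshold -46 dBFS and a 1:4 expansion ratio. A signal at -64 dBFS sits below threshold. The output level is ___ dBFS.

-118 dBFS

Below threshold, a 1:4 expander applies gain = (4−1)×(T − x) of attenuation.
(4−1) × 18 = 54 dB, so output = -64 − 54 = -118 dBFS.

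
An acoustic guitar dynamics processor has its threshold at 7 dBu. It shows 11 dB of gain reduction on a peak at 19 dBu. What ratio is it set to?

Input overshoot = 19 − 7 = 12 dB.
Output overshoot = 12 − 11 = 1 dB.
Ratio = input overshoot / output overshoot = 12 / 1 = 12.

12:1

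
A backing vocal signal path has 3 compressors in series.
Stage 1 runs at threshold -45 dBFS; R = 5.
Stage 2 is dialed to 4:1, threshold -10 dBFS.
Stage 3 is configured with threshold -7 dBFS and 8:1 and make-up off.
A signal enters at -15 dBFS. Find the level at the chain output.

-39 dBFS

Stage 1: -15 dBFS is 30 dB over -45 dBFS; at 5:1 that becomes 6 dB over, giving -39 dBFS.
Stage 2: below threshold (-39 ≤ -10); passes unchanged; output -39 dBFS.
Stage 3: below threshold (-39 ≤ -7); passes unchanged; output -39 dBFS.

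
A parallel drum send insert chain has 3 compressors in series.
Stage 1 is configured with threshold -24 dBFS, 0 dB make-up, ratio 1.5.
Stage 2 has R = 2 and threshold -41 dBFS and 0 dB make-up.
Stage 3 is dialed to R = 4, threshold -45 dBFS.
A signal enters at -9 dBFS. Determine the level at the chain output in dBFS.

Stage 1: overshoot 15 dB → 15/1.5 = 10 dB → -14 dBFS.
Stage 2: overshoot 27 dB → 27/2 = 13.5 dB → -27.5 dBFS.
Stage 3: -27.5 dBFS is 17.5 dB over -45 dBFS; at 4:1 that becomes 4.375 dB over, giving -40.625 dBFS.

-40.625 dBFS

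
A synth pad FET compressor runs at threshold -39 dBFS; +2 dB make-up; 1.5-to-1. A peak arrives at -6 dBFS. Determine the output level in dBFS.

-15 dBFS

Overshoot: -6 − (-39) = 33 dB.
1.5:1 compression reduces that to 33/1.5 = 22 dB over.
That puts the output at -17 dBFS; make-up adds 2 dB, giving -15 dBFS.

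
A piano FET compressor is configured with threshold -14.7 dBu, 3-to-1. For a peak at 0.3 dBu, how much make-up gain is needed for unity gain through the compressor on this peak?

10 dB

The peak compresses to -14.7 + 15/3 = -9.7 dBu.
To reach 0.3 dBu requires 0.3 − (-9.7) = 10 dB of make-up.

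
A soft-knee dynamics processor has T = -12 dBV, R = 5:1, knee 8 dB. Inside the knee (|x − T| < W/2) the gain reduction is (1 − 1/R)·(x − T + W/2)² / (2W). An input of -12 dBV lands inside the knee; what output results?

x − T + W/2 = -12 − (-12) + 4 = 4.
GR = (1 − 1/5) × 4² / 16 = 0.8 × 16 / 16 = 0.8 dB.
Output = -12 − 0.8 = -12.8 dBV.

-12.8 dBV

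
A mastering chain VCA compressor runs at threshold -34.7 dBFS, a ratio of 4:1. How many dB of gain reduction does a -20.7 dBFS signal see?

10.5 dB

Overshoot = -20.7 − (-34.7) = 14 dB.
After 4:1 compression the overshoot becomes 14/4 = 3.5 dB.
So the signal is attenuated by 14 − 3.5 = 10.5 dB.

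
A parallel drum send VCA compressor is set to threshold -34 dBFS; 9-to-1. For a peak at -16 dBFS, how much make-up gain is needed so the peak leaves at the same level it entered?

Without make-up, output = threshold + overshoot/9 = -34 + 2 = -32 dBFS.
Gap to target: 16 dB.

16 dB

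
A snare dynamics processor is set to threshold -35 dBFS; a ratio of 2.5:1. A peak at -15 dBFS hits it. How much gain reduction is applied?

12 dB

Overshoot = -15 − (-35) = 20 dB.
A 2.5:1 ratio leaves 8 dB of that excess.
GR = overshoot in − overshoot out = 20 − 8 = 12 dB.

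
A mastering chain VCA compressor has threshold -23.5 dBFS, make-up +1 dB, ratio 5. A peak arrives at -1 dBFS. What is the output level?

-1 dBFS sits 22.5 dB over threshold.
The 22.5 dB excess becomes 4.5 dB after 5:1 reduction.
So the level is -23.5 + 4.5 = -19 dBFS; make-up adds 1 dB, giving -18 dBFS.

-18 dBFS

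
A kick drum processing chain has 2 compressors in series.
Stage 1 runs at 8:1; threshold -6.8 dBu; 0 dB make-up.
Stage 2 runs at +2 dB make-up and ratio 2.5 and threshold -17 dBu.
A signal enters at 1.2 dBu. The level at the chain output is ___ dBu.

-10.52 dBu

Stage 1: 1.2 dBu is 8 dB over -6.8 dBu; at 8:1 that becomes 1 dB over, giving -5.8 dBu.
Stage 2: -5.8 dBu is 11.2 dB over -17 dBu; at 2.5:1 that becomes 4.48 dB over, giving -12.52 dBu; +2 dB make-up → -10.52 dBu.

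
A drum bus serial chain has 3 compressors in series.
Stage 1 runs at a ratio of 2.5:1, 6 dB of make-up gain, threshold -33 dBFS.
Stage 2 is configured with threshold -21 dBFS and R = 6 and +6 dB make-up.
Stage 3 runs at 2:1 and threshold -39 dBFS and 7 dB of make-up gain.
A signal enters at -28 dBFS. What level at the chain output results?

-22 dBFS

Stage 1: -28 dBFS is 5 dB over -33 dBFS; at 2.5:1 that becomes 2 dB over, giving -31 dBFS; +6 dB make-up → -25 dBFS.
Stage 2: -25 dBFS ≤ -21 dBFS, so stage 2 doesn't engage; make-up brings it to -19 dBFS.
Stage 3: -19 dBFS is 20 dB over -39 dBFS; at 2:1 that becomes 10 dB over, giving -29 dBFS; +7 dB make-up → -22 dBFS.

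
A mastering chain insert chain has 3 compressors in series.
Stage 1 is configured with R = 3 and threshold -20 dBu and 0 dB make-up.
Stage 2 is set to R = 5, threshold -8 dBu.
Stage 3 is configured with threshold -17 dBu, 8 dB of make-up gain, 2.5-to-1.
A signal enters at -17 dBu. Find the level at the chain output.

-11 dBu

Stage 1: overshoot 3 dB → 3/3 = 1 dB → -19 dBu.
Stage 2: below threshold (-19 ≤ -8); passes unchanged; output -19 dBu.
Stage 3: below threshold (-19 ≤ -17); passes unchanged; make-up brings it to -11 dBu.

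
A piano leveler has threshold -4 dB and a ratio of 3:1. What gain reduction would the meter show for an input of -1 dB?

2 dB

Overshoot = -1 − (-4) = 3 dB.
A 3:1 ratio leaves 1 dB of that excess.
Gain reduction = 3 − 1 = 2 dB.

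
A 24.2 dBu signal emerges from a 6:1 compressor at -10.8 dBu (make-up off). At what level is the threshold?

Let T be the threshold. Output overshoot = (input overshoot)/R, so -10.8 − T = (24.2 − T)/6.
6·(-10.8 − T) = 24.2 − T → 5·T = -64.8 − 24.2 = -89.
T = -89/5 = -17.8 dBu.

-17.8 dBu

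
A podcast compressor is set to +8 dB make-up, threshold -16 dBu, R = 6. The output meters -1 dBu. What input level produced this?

Before make-up, the level was -1 − 8 = -9 dBu.
The compressed level sits -9 − (-16) = 7 dB over threshold.
Before 6:1 compression the overshoot was 7 × 6 = 42 dB, so input = -16 + 42 = 26 dBu.

26 dBu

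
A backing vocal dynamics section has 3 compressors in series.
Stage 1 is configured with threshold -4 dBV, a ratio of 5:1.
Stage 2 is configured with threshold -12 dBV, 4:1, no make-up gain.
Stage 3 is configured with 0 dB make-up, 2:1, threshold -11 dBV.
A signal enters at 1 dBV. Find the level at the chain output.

Stage 1: overshoot 5 dB → 5/5 = 1 dB → -3 dBV.
Stage 2: overshoot 9 dB → 9/4 = 2.25 dB → -9.75 dBV.
Stage 3: overshoot 1.25 dB → 1.25/2 = 0.625 dB → -10.375 dBV.

-10.375 dBV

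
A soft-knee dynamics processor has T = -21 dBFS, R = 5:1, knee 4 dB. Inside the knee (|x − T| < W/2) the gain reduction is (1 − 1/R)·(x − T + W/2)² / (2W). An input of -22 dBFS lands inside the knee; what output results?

-22.1 dBFS

x − T + W/2 = -22 − (-21) + 2 = 1.
GR = (1 − 1/5) × 1² / 8 = 0.8 × 1 / 8 = 0.1 dB.
Output = -22 − 0.1 = -22.1 dBFS.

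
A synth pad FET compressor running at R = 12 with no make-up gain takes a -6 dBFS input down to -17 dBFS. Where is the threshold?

Let T be the threshold. Output overshoot = (input overshoot)/R, so -17 − T = (-6 − T)/12.
12·(-17 − T) = -6 − T → 11·T = -204 − (-6) = -198.
T = -198/11 = -18 dBFS.

-18 dBFS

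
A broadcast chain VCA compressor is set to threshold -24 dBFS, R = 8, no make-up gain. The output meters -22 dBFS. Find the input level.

Post-compression overshoot = -22 − (-24) = 2 dB.
Input overshoot = R × output overshoot = 16 dB → input = -24 + 16 = -8 dBFS.

-8 dBFS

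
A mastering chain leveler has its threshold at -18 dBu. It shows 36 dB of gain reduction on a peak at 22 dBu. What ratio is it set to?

10:1

Input overshoot = 22 − (-18) = 40 dB.
Output overshoot = 40 − 36 = 4 dB.
Ratio = input overshoot / output overshoot = 40 / 4 = 10.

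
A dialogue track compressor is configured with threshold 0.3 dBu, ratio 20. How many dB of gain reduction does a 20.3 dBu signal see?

Overshoot = 20.3 − 0.3 = 20 dB.
At 20:1, output sits 20/20 = 1 dB above threshold.
Gain reduction = 20 − 1 = 19 dB.

19 dB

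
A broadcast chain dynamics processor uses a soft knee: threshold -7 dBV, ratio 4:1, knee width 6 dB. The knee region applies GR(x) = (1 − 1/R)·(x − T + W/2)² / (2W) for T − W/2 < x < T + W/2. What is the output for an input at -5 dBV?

-6.5625 dBV

x − T + W/2 = -5 − (-7) + 3 = 5.
GR = (1 − 1/4) × 5² / 12 = 0.75 × 25 / 12 = 1.5625 dB.
Output = -5 − 1.5625 = -6.5625 dBV.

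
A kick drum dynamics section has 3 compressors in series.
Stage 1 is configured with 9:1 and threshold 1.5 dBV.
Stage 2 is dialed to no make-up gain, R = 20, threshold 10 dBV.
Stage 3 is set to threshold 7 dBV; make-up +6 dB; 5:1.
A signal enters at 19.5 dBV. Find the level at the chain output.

9.5 dBV

Stage 1: 19.5 dBV is 18 dB over 1.5 dBV; at 9:1 that becomes 2 dB over, giving 3.5 dBV.
Stage 2: below threshold (3.5 ≤ 10); passes unchanged; output 3.5 dBV.
Stage 3: below threshold (3.5 ≤ 7); passes unchanged; make-up brings it to 9.5 dBV.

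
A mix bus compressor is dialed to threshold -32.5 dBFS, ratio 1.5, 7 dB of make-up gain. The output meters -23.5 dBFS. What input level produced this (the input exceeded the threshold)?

Remove make-up: -23.5 − 7 = -30.5 dBFS.
Post-compression overshoot = -30.5 − (-32.5) = 2 dB.
Before 1.5:1 compression the overshoot was 2 × 1.5 = 3 dB, so input = -32.5 + 3 = -29.5 dBFS.

-29.5 dBFS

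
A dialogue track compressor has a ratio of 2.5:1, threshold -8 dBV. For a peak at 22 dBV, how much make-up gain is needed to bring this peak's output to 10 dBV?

Overshoot 30 dB → 30/2.5 = 12 dB after compression, so the compressed level is -8 + 12 = 4 dBV.
Make-up = target − compressed = 10 − 4 = 6 dB.

6 dB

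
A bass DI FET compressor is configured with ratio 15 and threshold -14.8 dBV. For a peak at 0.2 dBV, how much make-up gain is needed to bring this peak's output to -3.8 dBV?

Without make-up, output = threshold + overshoot/15 = -14.8 + 1 = -13.8 dBV.
Gap to target: 10 dB.

10 dB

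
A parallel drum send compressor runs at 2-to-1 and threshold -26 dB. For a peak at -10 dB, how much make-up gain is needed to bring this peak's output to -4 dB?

14 dB

Without make-up, output = threshold + overshoot/2 = -26 + 8 = -18 dB.
Gap to target: 14 dB.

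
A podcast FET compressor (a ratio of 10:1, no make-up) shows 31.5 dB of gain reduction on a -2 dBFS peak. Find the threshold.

-37 dBFS

Gain reduction = -2 − (-33.5) = 31.5 dB; output overshoot = GR / (R − 1) = 31.5 / 9 = 3.5 dB.
Threshold = output − output overshoot = -33.5 − 3.5 = -37 dBFS.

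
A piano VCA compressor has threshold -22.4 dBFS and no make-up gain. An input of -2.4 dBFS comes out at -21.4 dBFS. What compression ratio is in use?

Input overshoot = -2.4 − (-22.4) = 20 dB; output overshoot = -21.4 − (-22.4) = 1 dB.
Ratio = 20 / 1 = 20.

20:1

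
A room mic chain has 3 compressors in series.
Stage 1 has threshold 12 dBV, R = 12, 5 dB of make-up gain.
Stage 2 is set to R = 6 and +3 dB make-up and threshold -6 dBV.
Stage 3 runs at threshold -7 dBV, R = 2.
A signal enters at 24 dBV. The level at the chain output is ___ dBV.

-3 dBV

Stage 1: overshoot 12 dB → 12/12 = 1 dB → 13 dBV; +5 dB make-up → 18 dBV.
Stage 2: 18 dBV is 24 dB over -6 dBV; at 6:1 that becomes 4 dB over, giving -2 dBV; +3 dB make-up → 1 dBV.
Stage 3: 8 dB above -7 dBV, reduced 2:1 to 4 dB above → -3 dBV.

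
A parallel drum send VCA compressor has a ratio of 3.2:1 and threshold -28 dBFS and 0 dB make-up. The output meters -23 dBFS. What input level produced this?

-12 dBFS

The compressed level sits -23 − (-28) = 5 dB over threshold.
Input overshoot = R × output overshoot = 16 dB → input = -28 + 16 = -12 dBFS.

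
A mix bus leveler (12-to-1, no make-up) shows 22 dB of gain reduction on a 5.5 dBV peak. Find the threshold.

-18.5 dBV

Let T be the threshold. Output overshoot = (input overshoot)/R, so -16.5 − T = (5.5 − T)/12.
12·(-16.5 − T) = 5.5 − T → 11·T = -198 − 5.5 = -203.5.
T = -203.5/11 = -18.5 dBV.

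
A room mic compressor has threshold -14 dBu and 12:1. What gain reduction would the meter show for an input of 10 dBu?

The signal is 24 dB above threshold.
After 12:1 compression the overshoot becomes 24/12 = 2 dB.
GR = overshoot in − overshoot out = 24 − 2 = 22 dB.

22 dB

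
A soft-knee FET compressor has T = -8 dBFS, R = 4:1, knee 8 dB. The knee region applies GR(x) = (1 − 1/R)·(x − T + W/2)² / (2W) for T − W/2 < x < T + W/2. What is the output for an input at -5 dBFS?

-7.296875 dBFS

x − T + W/2 = -5 − (-8) + 4 = 7.
GR = (1 − 1/4) × 7² / 16 = 0.75 × 49 / 16 = 2.296875 dB.
Output = -5 − 2.296875 = -7.296875 dBFS.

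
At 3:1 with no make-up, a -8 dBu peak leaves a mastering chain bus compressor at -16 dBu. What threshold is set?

-20 dBu

Gain reduction = -8 − (-16) = 8 dB; output overshoot = GR / (R − 1) = 8 / 2 = 4 dB.
Threshold = output − output overshoot = -16 − 4 = -20 dBu.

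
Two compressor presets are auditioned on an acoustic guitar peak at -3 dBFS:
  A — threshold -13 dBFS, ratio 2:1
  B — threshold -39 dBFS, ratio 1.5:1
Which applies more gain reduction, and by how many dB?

B, by 7 dB

A: 10 dB over, compressed to 5 dB over, so 5 dB of GR.
B: 36 dB over, compressed to 24 dB over, so 12 dB of GR.
Difference: 7 dB in favour of B.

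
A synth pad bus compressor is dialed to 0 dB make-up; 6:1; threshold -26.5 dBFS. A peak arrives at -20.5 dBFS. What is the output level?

-25.5 dBFS

Overshoot: -20.5 − (-26.5) = 6 dB.
At 6:1 the overshoot is divided by 6, leaving 1 dB above threshold.
That puts the output at -25.5 dBFS.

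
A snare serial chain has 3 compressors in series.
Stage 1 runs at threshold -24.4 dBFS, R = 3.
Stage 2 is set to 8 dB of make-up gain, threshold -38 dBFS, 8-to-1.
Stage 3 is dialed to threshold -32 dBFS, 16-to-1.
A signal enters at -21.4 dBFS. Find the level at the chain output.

Stage 1: -21.4 dBFS is 3 dB over -24.4 dBFS; at 3:1 that becomes 1 dB over, giving -23.4 dBFS.
Stage 2: 14.6 dB above -38 dBFS, reduced 8:1 to 1.825 dB above → -36.175 dBFS; +8 dB make-up → -28.175 dBFS.
Stage 3: overshoot 3.825 dB → 3.825/16 = 0.239063 dB → -31.760938 dBFS.

-31.760938 dBFS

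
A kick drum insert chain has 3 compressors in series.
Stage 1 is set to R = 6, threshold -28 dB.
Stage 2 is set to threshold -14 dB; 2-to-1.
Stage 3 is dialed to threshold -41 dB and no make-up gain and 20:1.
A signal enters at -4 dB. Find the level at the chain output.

-40.15 dB

Stage 1: -4 dB is 24 dB over -28 dB; at 6:1 that becomes 4 dB over, giving -24 dB.
Stage 2: -24 dB ≤ -14 dB, so stage 2 doesn't engage; output -24 dB.
Stage 3: 17 dB above -41 dB, reduced 20:1 to 0.85 dB above → -40.15 dB.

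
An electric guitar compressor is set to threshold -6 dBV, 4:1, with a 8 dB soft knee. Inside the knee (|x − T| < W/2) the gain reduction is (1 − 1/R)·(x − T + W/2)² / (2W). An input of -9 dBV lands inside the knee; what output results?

x − T + W/2 = -9 − (-6) + 4 = 1.
GR = (1 − 1/4) × 1² / 16 = 0.75 × 1 / 16 = 0.046875 dB.
Output = -9 − 0.046875 = -9.046875 dBV.

-9.046875 dBV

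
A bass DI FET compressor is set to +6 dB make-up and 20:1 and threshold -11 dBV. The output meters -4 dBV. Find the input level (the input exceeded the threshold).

Before make-up, the level was -4 − 6 = -10 dBV.
The compressed level sits -10 − (-11) = 1 dB over threshold.
Undo the ratio: input overshoot = 1 × 20 = 20 dB, giving input = 9 dBV.

9 dBV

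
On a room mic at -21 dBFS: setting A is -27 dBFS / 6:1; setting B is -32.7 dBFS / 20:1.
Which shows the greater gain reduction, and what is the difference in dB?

A: 6 dB over, compressed to 1 dB over, so 5 dB of GR.
B: 11.7 dB over, compressed to 0.585 dB over, so 11.115 dB of GR.
Difference: 6.115 dB in favour of B.

B, by 6.115 dB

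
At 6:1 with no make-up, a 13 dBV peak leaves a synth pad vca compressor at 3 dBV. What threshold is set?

Let T be the threshold. Output overshoot = (input overshoot)/R, so 3 − T = (13 − T)/6.
6·(3 − T) = 13 − T → 5·T = 18 − 13 = 5.
T = 5/5 = 1 dBV.

1 dBV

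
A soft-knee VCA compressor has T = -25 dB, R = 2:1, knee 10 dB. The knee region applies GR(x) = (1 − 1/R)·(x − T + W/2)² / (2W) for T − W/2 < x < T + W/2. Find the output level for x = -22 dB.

x − T + W/2 = -22 − (-25) + 5 = 8.
GR = (1 − 1/2) × 8² / 20 = 0.5 × 64 / 20 = 1.6 dB.
Output = -22 − 1.6 = -23.6 dB.

-23.6 dB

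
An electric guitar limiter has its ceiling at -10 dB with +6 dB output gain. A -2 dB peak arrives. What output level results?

The limiter clamps the peak to its -10 dB ceiling.
Output gain then adds 6 dB: -10 + 6 = -4 dB.

-4 dB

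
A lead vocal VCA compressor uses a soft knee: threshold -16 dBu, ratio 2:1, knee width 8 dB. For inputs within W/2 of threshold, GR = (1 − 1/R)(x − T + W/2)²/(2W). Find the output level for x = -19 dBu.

-19.03125 dBu

x − T + W/2 = -19 − (-16) + 4 = 1.
GR = (1 − 1/2) × 1² / 16 = 0.5 × 1 / 16 = 0.03125 dB.
Output = -19 − 0.03125 = -19.03125 dBu.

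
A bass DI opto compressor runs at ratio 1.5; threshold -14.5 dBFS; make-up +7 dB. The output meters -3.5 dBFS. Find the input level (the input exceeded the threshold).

-8.5 dBFS

Before make-up, the level was -3.5 − 7 = -10.5 dBFS.
Post-compression overshoot = -10.5 − (-14.5) = 4 dB.
Before 1.5:1 compression the overshoot was 4 × 1.5 = 6 dB, so input = -14.5 + 6 = -8.5 dBFS.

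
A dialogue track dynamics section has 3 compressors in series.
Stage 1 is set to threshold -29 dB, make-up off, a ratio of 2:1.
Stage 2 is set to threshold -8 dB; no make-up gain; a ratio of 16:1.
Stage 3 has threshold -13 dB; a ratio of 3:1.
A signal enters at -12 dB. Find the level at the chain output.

-20.5 dB

Stage 1: -12 dB is 17 dB over -29 dB; at 2:1 that becomes 8.5 dB over, giving -20.5 dB.
Stage 2: -20.5 dB ≤ -8 dB, so stage 2 doesn't engage; output -20.5 dB.
Stage 3: below threshold (-20.5 ≤ -13); passes unchanged; output -20.5 dB.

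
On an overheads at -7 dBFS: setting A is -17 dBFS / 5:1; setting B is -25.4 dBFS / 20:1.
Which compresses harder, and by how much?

A: overshoot 10 dB → output overshoot 2 dB → GR 8 dB.
B: overshoot 18.4 dB → output overshoot 0.92 dB → GR 17.48 dB.
B reduces 9.48 dB more.

B, by 9.48 dB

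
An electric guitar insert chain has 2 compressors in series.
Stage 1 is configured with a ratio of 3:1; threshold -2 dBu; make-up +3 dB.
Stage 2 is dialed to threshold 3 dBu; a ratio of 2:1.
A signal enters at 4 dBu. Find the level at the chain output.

Stage 1: 6 dB above -2 dBu, reduced 3:1 to 2 dB above → 0 dBu; +3 dB make-up → 3 dBu.
Stage 2: below threshold (3 ≤ 3); passes unchanged; output 3 dBu.

3 dBu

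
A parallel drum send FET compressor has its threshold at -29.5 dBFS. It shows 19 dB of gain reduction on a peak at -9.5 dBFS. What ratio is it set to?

20:1

Input overshoot = -9.5 − (-29.5) = 20 dB.
Output overshoot = 20 − 19 = 1 dB.
Ratio = input overshoot / output overshoot = 20 / 1 = 20.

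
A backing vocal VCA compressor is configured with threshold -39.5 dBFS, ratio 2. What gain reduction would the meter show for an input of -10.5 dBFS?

The signal is 29 dB above threshold.
After 2:1 compression the overshoot becomes 29/2 = 14.5 dB.
So the signal is attenuated by 29 − 14.5 = 14.5 dB.

14.5 dB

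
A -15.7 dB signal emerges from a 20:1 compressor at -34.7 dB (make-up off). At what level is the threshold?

-35.7 dB

Gain reduction = -15.7 − (-34.7) = 19 dB; output overshoot = GR / (R − 1) = 19 / 19 = 1 dB.
Threshold = output − output overshoot = -34.7 − 1 = -35.7 dB.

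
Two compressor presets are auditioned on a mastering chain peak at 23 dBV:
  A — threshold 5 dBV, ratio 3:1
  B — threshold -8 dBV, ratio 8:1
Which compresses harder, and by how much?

B, by 15.125 dB

A: overshoot 18 dB → output overshoot 6 dB → GR 12 dB.
B: overshoot 31 dB → output overshoot 3.875 dB → GR 27.125 dB.
Difference: 15.125 dB in favour of B.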